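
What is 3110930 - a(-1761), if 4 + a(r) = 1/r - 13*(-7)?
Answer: 5478194524/1761 ≈ 3.1108e+6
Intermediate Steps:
a(r) = 87 + 1/r (a(r) = -4 + (1/r - 13*(-7)) = -4 + (1/r - 1*(-91)) = -4 + (1/r + 91) = -4 + (91 + 1/r) = 87 + 1/r)
3110930 - a(-1761) = 3110930 - (87 + 1/(-1761)) = 3110930 - (87 - 1/1761) = 3110930 - 1*153206/1761 = 3110930 - 153206/1761 = 5478194524/1761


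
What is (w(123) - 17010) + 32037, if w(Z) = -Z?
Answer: 14904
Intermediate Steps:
(w(123) - 17010) + 32037 = (-1*123 - 17010) + 32037 = (-123 - 17010) + 32037 = -17133 + 32037 = 14904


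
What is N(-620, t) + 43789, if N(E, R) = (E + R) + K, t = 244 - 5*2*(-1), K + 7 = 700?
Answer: 44116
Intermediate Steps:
K = 693 (K = -7 + 700 = 693)
t = 254 (t = 244 - 10*(-1) = 244 - 1*(-10) = 244 + 10 = 254)
N(E, R) = 693 + E + R (N(E, R) = (E + R) + 693 = 693 + E + R)
N(-620, t) + 43789 = (693 - 620 + 254) + 43789 = 327 + 43789 = 44116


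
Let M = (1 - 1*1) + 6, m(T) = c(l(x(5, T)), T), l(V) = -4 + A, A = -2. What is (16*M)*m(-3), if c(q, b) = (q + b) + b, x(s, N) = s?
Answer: -1152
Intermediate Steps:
l(V) = -6 (l(V) = -4 - 2 = -6)
c(q, b) = q + 2*b (c(q, b) = (b + q) + b = q + 2*b)
m(T) = -6 + 2*T
M = 6 (M = (1 - 1) + 6 = 0 + 6 = 6)
(16*M)*m(-3) = (16*6)*(-6 + 2*(-3)) = 96*(-6 - 6) = 96*(-12) = -1152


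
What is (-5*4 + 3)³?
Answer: -4913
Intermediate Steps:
(-5*4 + 3)³ = (-20 + 3)³ = (-17)³ = -4913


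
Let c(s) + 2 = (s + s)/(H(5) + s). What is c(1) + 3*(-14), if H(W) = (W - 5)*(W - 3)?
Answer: -42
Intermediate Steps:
H(W) = (-5 + W)*(-3 + W)
c(s) = 0 (c(s) = -2 + (s + s)/((15 + 5² - 8*5) + s) = -2 + (2*s)/((15 + 25 - 40) + s) = -2 + (2*s)/(0 + s) = -2 + (2*s)/s = -2 + 2 = 0)
c(1) + 3*(-14) = 0 + 3*(-14) = 0 - 42 = -42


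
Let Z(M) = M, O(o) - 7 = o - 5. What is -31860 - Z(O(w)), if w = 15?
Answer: -31877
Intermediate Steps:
O(o) = 2 + o (O(o) = 7 + (o - 5) = 7 + (-5 + o) = 2 + o)
-31860 - Z(O(w)) = -31860 - (2 + 15) = -31860 - 1*17 = -31860 - 17 = -31877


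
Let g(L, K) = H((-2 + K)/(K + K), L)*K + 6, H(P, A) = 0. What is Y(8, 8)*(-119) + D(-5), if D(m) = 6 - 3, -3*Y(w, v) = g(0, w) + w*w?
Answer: 8339/3 ≈ 2779.7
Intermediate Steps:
g(L, K) = 6 (g(L, K) = 0*K + 6 = 0 + 6 = 6)
Y(w, v) = -2 - w**2/3 (Y(w, v) = -(6 + w*w)/3 = -(6 + w**2)/3 = -2 - w**2/3)
D(m) = 3
Y(8, 8)*(-119) + D(-5) = (-2 - 1/3*8**2)*(-119) + 3 = (-2 - 1/3*64)*(-119) + 3 = (-2 - 64/3)*(-119) + 3 = -70/3*(-119) + 3 = 8330/3 + 3 = 8339/3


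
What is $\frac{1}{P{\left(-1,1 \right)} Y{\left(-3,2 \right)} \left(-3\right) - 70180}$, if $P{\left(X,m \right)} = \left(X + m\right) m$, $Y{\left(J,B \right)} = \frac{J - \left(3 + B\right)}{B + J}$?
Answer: $- \frac{1}{70180} \approx -1.4249 \cdot 10^{-5}$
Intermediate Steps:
$Y{\left(J,B \right)} = \frac{-3 + J - B}{B + J}$
$P{\left(X,m \right)} = m \left(X + m\right)$
$\frac{1}{P{\left(-1,1 \right)} Y{\left(-3,2 \right)} \left(-3\right) - 70180} = \frac{1}{1 \left(-1 + 1\right) \frac{-3 - 3 - 2}{2 - 3} \left(-3\right) - 70180} = \frac{1}{1 \cdot 0 \frac{-3 - 3 - 2}{-1} \left(-3\right) - 70180} = \frac{1}{0 \left(\left(-1\right) \left(-8\right)\right) \left(-3\right) - 70180} = \frac{1}{0 \cdot 8 \left(-3\right) - 70180} = \frac{1}{0 \left(-3\right) - 70180} = \frac{1}{0 - 70180} = \frac{1}{-70180} = - \frac{1}{70180}$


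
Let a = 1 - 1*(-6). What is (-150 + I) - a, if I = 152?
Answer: -5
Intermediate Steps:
a = 7 (a = 1 + 6 = 7)
(-150 + I) - a = (-150 + 152) - 1*7 = 2 - 7 = -5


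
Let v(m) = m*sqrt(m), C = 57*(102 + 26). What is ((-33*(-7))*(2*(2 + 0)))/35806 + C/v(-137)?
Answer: 462/17903 + 7296*I*sqrt(137)/18769 ≈ 0.025806 + 4.5499*I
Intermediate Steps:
C = 7296 (C = 57*128 = 7296)
v(m) = m**(3/2)
((-33*(-7))*(2*(2 + 0)))/35806 + C/v(-137) = ((-33*(-7))*(2*(2 + 0)))/35806 + 7296/((-137)**(3/2)) = (231*(2*2))*(1/35806) + 7296/((-137*I*sqrt(137))) = (231*4)*(1/35806) + 7296*(I*sqrt(137)/18769) = 924*(1/35806) + 7296*I*sqrt(137)/18769 = 462/17903 + 7296*I*sqrt(137)/18769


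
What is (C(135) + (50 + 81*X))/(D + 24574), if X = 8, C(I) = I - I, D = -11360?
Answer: 349/6607 ≈ 0.052823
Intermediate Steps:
C(I) = 0
(C(135) + (50 + 81*X))/(D + 24574) = (0 + (50 + 81*8))/(-11360 + 24574) = (0 + (50 + 648))/13214 = (0 + 698)*(1/13214) = 698*(1/13214) = 349/6607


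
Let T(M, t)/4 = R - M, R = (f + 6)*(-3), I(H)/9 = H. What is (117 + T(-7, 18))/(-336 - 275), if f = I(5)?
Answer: 467/611 ≈ 0.76432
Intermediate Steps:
I(H) = 9*H
f = 45 (f = 9*5 = 45)
R = -153 (R = (45 + 6)*(-3) = 51*(-3) = -153)
T(M, t) = -612 - 4*M (T(M, t) = 4*(-153 - M) = -612 - 4*M)
(117 + T(-7, 18))/(-336 - 275) = (117 + (-612 - 4*(-7)))/(-336 - 275) = (117 + (-612 + 28))/(-611) = (117 - 584)*(-1/611) = -467*(-1/611) = 467/611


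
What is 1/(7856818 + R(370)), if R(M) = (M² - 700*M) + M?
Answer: 1/7735088 ≈ 1.2928e-7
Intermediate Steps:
R(M) = M² - 699*M
1/(7856818 + R(370)) = 1/(7856818 + 370*(-699 + 370)) = 1/(7856818 + 370*(-329)) = 1/(7856818 - 121730) = 1/7735088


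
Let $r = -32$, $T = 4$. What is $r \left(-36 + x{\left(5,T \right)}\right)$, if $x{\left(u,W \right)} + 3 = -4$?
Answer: $1376$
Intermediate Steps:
$x{\left(u,W \right)} = -7$ ($x{\left(u,W \right)} = -3 - 4 = -7$)
$r \left(-36 + x{\left(5,T \right)}\right) = - 32 \left(-36 - 7\right) = \left(-32\right) \left(-43\right) = 1376$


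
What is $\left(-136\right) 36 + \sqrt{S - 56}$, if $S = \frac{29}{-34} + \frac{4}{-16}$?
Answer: $-4896 + \frac{i \sqrt{66011}}{34} \approx -4896.0 + 7.5566 i$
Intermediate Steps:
$S = - \frac{75}{68}$ ($S = 29 \left(- \frac{1}{34}\right) + 4 \left(- \frac{1}{16}\right) = - \frac{29}{34} - \frac{1}{4} = - \frac{75}{68} \approx -1.1029$)
$\left(-136\right) 36 + \sqrt{S - 56} = \left(-136\right) 36 + \sqrt{- \frac{75}{68} - 56} = -4896 + \sqrt{- \frac{3883}{68}} = -4896 + \frac{i \sqrt{66011}}{34}$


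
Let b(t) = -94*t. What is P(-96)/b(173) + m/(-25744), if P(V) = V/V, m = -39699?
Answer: 322779697/209324464 ≈ 1.5420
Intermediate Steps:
P(V) = 1
P(-96)/b(173) + m/(-25744) = 1/(-94*173) - 39699/(-25744) = 1/(-16262) - 39699*(-1/25744) = 1*(-1/16262) + 39699/25744 = -1/16262 + 39699/25744 = 322779697/209324464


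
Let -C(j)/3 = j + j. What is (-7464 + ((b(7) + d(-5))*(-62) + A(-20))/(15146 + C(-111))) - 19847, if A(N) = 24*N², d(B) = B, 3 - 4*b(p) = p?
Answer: -107957890/3953 ≈ -27310.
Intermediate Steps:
b(p) = ¾ - p/4
C(j) = -6*j (C(j) = -3*(j + j) = -6*j)
(-7464 + ((b(7) + d(-5))*(-62) + A(-20))/(15146 + C(-111))) - 19847 = (-7464 + (((¾ - ¼*7) - 5)*(-62) + 24*(-20)²)/(15146 - 6*(-111))) - 19847 = (-7464 + (((¾ - 7/4) - 5)*(-62) + 24*400)/(15146 + 666)) - 19847 = (-7464 + ((-1 - 5)*(-62) + 9600)/15812) - 19847 = (-7464 + (-6*(-62) + 9600)*(1/15812)) - 19847 = (-7464 + (372 + 9600)*(1/15812)) - 19847 = (-7464 + 9972*(1/15812)) - 19847 = (-7464 + 2493/3953) - 19847 = -29502699/3953 - 19847 = -107957890/3953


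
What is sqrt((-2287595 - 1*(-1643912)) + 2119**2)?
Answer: sqrt(3846478) ≈ 1961.2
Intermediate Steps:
sqrt((-2287595 - 1*(-1643912)) + 2119**2) = sqrt((-2287595 + 1643912) + 4490161) = sqrt(-643683 + 4490161) = sqrt(3846478)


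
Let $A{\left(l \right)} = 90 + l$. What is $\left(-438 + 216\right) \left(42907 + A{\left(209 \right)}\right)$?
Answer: $-9591732$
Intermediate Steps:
$\left(-438 + 216\right) \left(42907 + A{\left(209 \right)}\right) = \left(-438 + 216\right) \left(42907 + \left(90 + 209\right)\right) = - 222 \left(42907 + 299\right) = \left(-222\right) 43206 = -9591732$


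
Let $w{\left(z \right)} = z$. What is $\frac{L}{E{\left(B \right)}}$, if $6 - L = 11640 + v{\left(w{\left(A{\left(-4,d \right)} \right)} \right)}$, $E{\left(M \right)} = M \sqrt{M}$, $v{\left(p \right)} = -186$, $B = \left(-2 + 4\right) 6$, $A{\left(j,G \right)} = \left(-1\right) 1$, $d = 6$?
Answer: $- 159 \sqrt{3} \approx -275.4$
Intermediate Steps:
$A{\left(j,G \right)} = -1$
$B = 12$ ($B = 2 \cdot 6 = 12$)
$E{\left(M \right)} = M^{\frac{3}{2}}$
$L = -11448$ ($L = 6 - \left(11640 - 186\right) = 6 - 11454 = -11448$)
$\frac{L}{E{\left(B \right)}} = - \frac{11448}{12^{\frac{3}{2}}} = - \frac{11448}{24 \sqrt{3}} = - 11448 \frac{\sqrt{3}}{72} = - 159 \sqrt{3}$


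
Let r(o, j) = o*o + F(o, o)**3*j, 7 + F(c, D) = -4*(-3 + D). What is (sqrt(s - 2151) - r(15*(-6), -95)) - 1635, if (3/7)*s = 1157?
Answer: 4619567140 + sqrt(4938)/3 ≈ 4.6196e+9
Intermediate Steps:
s = 8099/3 (s = (7/3)*1157 = 8099/3 ≈ 2699.7)
F(c, D) = 5 - 4*D (F(c, D) = -7 - 4*(-3 + D) = -7 + (12 - 4*D) = 5 - 4*D)
r(o, j) = o**2 + j*(5 - 4*o)**3 (r(o, j) = o*o + (5 - 4*o)**3*j = o**2 + j*(5 - 4*o)**3)
(sqrt(s - 2151) - r(15*(-6), -95)) - 1635 = (sqrt(8099/3 - 2151) - ((15*(-6))**2 - 1*(-95)*(-5 + 4*(15*(-6)))**3)) - 1635 = (sqrt(1646/3) - ((-90)**2 - 1*(-95)*(-5 + 4*(-90))**3)) - 1635 = (sqrt(4938)/3 - (8100 - 1*(-95)*(-5 - 360)**3)) - 1635 = (sqrt(4938)/3 - (8100 - 1*(-95)*(-365)**3)) - 1635 = (sqrt(4938)/3 - (8100 - 1*(-95)*(-48627125))) - 1635 = (sqrt(4938)/3 - (8100 - 4619576875)) - 1635 = (sqrt(4938)/3 - 1*(-4619568775)) - 1635 = (sqrt(4938)/3 + 4619568775) - 1635 = (4619568775 + sqrt(4938)/3) - 1635 = 4619567140 + sqrt(4938)/3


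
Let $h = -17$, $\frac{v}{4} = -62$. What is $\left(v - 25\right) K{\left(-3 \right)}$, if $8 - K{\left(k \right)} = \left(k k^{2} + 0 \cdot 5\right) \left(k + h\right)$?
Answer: $145236$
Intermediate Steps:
$v = -248$ ($v = 4 \left(-62\right) = -248$)
$K{\left(k \right)} = 8 - k^{3} \left(-17 + k\right)$ ($K{\left(k \right)} = 8 - \left(k k^{2} + 0 \cdot 5\right) \left(k - 17\right) = 8 - \left(k^{3} + 0\right) \left(-17 + k\right) = 8 - k^{3} \left(-17 + k\right)$)
$\left(v - 25\right) K{\left(-3 \right)} = \left(-248 - 25\right) \left(8 - \left(-3\right)^{4} + 17 \left(-3\right)^{3}\right) = - 273 \left(8 - 81 + 17 \left(-27\right)\right) = - 273 \left(8 - 81 - 459\right) = \left(-273\right) \left(-532\right) = 145236$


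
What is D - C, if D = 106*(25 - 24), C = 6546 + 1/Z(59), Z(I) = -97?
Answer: -624679/97 ≈ -6440.0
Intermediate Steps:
C = 634961/97 (C = 6546 + 1/(-97) = 6546 - 1/97 = 634961/97 ≈ 6546.0)
D = 106 (D = 106*1 = 106)
D - C = 106 - 1*634961/97 = 106 - 634961/97 = -624679/97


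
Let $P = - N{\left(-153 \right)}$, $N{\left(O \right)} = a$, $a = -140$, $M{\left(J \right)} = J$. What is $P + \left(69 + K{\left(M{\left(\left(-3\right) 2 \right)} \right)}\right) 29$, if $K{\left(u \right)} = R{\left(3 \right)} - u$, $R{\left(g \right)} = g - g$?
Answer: $2315$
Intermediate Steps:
$R{\left(g \right)} = 0$
$K{\left(u \right)} = - u$ ($K{\left(u \right)} = 0 - u = - u$)
$N{\left(O \right)} = -140$
$P = 140$ ($P = \left(-1\right) \left(-140\right) = 140$)
$P + \left(69 + K{\left(M{\left(\left(-3\right) 2 \right)} \right)}\right) 29 = 140 + \left(69 - \left(-3\right) 2\right) 29 = 140 + \left(69 - -6\right) 29 = 140 + \left(69 + 6\right) 29 = 140 + 75 \cdot 29 = 140 + 2175 = 2315$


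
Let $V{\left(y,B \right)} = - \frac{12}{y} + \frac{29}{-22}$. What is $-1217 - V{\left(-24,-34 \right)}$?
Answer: $- \frac{13378}{11} \approx -1216.2$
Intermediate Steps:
$V{\left(y,B \right)} = - \frac{29}{22} - \frac{12}{y}$ ($V{\left(y,B \right)} = - \frac{12}{y} + 29 \left(- \frac{1}{22}\right) = - \frac{12}{y} - \frac{29}{22} = - \frac{29}{22} - \frac{12}{y}$)
$-1217 - V{\left(-24,-34 \right)} = -1217 - \left(- \frac{29}{22} - \frac{12}{-24}\right) = -1217 - \left(- \frac{29}{22} - - \frac{1}{2}\right) = -1217 - \left(- \frac{29}{22} + \frac{1}{2}\right) = -1217 - - \frac{9}{11} = -1217 + \frac{9}{11} = - \frac{13378}{11}$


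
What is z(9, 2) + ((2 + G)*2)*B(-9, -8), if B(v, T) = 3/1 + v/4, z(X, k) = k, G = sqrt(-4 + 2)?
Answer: 5 + 3*I*sqrt(2)/2 ≈ 5.0 + 2.1213*I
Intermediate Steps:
G = I*sqrt(2) (G = sqrt(-2) = I*sqrt(2) ≈ 1.4142*I)
B(v, T) = 3 + v/4 (B(v, T) = 3*1 + v*(1/4) = 3 + v/4)
z(9, 2) + ((2 + G)*2)*B(-9, -8) = 2 + ((2 + I*sqrt(2))*2)*(3 + (1/4)*(-9)) = 2 + (4 + 2*I*sqrt(2))*(3 - 9/4) = 2 + (4 + 2*I*sqrt(2))*(3/4) = 2 + (3 + 3*I*sqrt(2)/2) = 5 + 3*I*sqrt(2)/2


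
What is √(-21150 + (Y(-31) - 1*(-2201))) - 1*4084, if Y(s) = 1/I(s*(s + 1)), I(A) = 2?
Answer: -4084 + I*√75794/2 ≈ -4084.0 + 137.65*I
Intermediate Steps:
Y(s) = ½ (Y(s) = 1/2 = ½)
√(-21150 + (Y(-31) - 1*(-2201))) - 1*4084 = √(-21150 + (½ - 1*(-2201))) - 1*4084 = √(-21150 + (½ + 2201)) - 4084 = √(-21150 + 4403/2) - 4084 = √(-37897/2) - 4084 = I*√75794/2 - 4084 = -4084 + I*√75794/2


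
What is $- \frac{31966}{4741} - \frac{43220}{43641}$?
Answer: $- \frac{145448566}{18809271} \approx -7.7328$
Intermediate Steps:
$- \frac{31966}{4741} - \frac{43220}{43641} = \left(-31966\right) \frac{1}{4741} - \frac{43220}{43641} = - \frac{2906}{431} - \frac{43220}{43641} = - \frac{145448566}{18809271}$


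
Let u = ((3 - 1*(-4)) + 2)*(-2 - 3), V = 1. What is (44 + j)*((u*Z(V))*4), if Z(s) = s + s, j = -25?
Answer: -6840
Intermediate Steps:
Z(s) = 2*s
u = -45 (u = ((3 + 4) + 2)*(-5) = (7 + 2)*(-5) = 9*(-5) = -45)
(44 + j)*((u*Z(V))*4) = (44 - 25)*(-90*4) = 19*(-45*2*4) = 19*(-90*4) = 19*(-360) = -6840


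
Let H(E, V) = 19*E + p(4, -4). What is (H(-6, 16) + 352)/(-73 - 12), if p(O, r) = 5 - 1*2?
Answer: -241/85 ≈ -2.8353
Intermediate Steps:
p(O, r) = 3 (p(O, r) = 5 - 2 = 3)
H(E, V) = 3 + 19*E (H(E, V) = 19*E + 3 = 3 + 19*E)
(H(-6, 16) + 352)/(-73 - 12) = ((3 + 19*(-6)) + 352)/(-73 - 12) = ((3 - 114) + 352)/(-85) = (-111 + 352)*(-1/85) = 241*(-1/85) = -241/85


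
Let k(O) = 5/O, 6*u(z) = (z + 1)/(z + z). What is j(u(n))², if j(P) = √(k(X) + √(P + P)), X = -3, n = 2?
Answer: -7/6 ≈ -1.1667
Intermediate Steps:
u(z) = (1 + z)/(12*z) (u(z) = ((z + 1)/(z + z))/6 = ((1 + z)/((2*z)))/6 = ((1 + z)*(1/(2*z)))/6 = ((1 + z)/(2*z))/6 = (1 + z)/(12*z))
j(P) = √(-5/3 + √2*√P) (j(P) = √(5/(-3) + √(P + P)) = √(5*(-⅓) + √(2*P)) = √(-5/3 + √2*√P))
j(u(n))² = (√(-15 + 9*√2*√((1/12)*(1 + 2)/2))/3)² = (√(-15 + 9*√2*√((1/12)*(½)*3))/3)² = (√(-15 + 9*√2*√(⅛))/3)² = (√(-15 + 9*√2*(√2/4))/3)² = (√(-15 + 9/2)/3)² = (√(-21/2)/3)² = ((I*√42/2)/3)² = (I*√42/6)² = -7/6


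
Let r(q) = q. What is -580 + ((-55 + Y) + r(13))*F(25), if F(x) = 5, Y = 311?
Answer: 765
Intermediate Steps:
-580 + ((-55 + Y) + r(13))*F(25) = -580 + ((-55 + 311) + 13)*5 = -580 + (256 + 13)*5 = -580 + 269*5 = -580 + 1345 = 765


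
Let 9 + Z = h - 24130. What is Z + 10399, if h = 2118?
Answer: -11622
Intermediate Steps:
Z = -22021 (Z = -9 + (2118 - 24130) = -9 - 22012 = -22021)
Z + 10399 = -22021 + 10399 = -11622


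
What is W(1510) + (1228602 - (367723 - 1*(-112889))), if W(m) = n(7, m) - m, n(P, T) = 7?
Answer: 746487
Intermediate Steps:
W(m) = 7 - m
W(1510) + (1228602 - (367723 - 1*(-112889))) = (7 - 1*1510) + (1228602 - (367723 - 1*(-112889))) = (7 - 1510) + (1228602 - (367723 + 112889)) = -1503 + (1228602 - 1*480612) = -1503 + (1228602 - 480612) = -1503 + 747990 = 746487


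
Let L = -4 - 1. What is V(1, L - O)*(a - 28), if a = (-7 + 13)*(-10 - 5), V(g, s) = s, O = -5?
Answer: 0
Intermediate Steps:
L = -5
a = -90 (a = 6*(-15) = -90)
V(1, L - O)*(a - 28) = (-5 - 1*(-5))*(-90 - 28) = (-5 + 5)*(-118) = 0*(-118) = 0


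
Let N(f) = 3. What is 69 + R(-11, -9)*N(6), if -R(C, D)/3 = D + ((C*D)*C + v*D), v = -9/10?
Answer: 98781/10 ≈ 9878.1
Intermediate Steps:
v = -9/10 (v = -9*⅒ = -9/10 ≈ -0.90000)
R(C, D) = -3*D/10 - 3*D*C² (R(C, D) = -3*(D + ((C*D)*C - 9*D/10)) = -3*(D + (D*C² - 9*D/10)) = -3*(D + (-9*D/10 + D*C²)) = -3*(D/10 + D*C²) = -3*D/10 - 3*D*C²)
69 + R(-11, -9)*N(6) = 69 - 3/10*(-9)*(1 + 10*(-11)²)*3 = 69 - 3/10*(-9)*(1 + 10*121)*3 = 69 - 3/10*(-9)*(1 + 1210)*3 = 69 - 3/10*(-9)*1211*3 = 69 + (32697/10)*3 = 69 + 98091/10 = 98781/10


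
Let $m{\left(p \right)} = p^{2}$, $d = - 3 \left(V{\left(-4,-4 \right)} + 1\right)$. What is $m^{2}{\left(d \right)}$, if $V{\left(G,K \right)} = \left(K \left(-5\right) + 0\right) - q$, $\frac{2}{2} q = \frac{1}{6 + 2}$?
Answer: $\frac{63001502001}{4096} \approx 1.5381 \cdot 10^{7}$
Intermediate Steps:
$q = \frac{1}{8}$ ($q = \frac{1}{6 + 2} = \frac{1}{8} \approx 0.125$)
$V{\left(G,K \right)} = - \frac{1}{8} - 5 K$ ($V{\left(G,K \right)} = \left(K \left(-5\right) + 0\right) - \frac{1}{8} = \left(- 5 K + 0\right) - \frac{1}{8} = - 5 K - \frac{1}{8} = - \frac{1}{8} - 5 K$)
$d = - \frac{501}{8}$ ($d = - 3 \left(\left(- \frac{1}{8} - -20\right) + 1\right) = - 3 \left(\left(- \frac{1}{8} + 20\right) + 1\right) = - 3 \left(\frac{159}{8} + 1\right) = \left(-3\right) \frac{167}{8} = - \frac{501}{8} \approx -62.625$)
$m^{2}{\left(d \right)} = \left(\left(- \frac{501}{8}\right)^{2}\right)^{2} = \left(\frac{251001}{64}\right)^{2} = \frac{63001502001}{4096}$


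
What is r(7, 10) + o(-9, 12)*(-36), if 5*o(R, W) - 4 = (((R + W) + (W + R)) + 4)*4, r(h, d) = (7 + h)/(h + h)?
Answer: -1579/5 ≈ -315.80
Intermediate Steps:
r(h, d) = (7 + h)/(2*h) (r(h, d) = (7 + h)/((2*h)) = (7 + h)*(1/(2*h)) = (7 + h)/(2*h))
o(R, W) = 4 + 8*R/5 + 8*W/5 (o(R, W) = ⅘ + ((((R + W) + (W + R)) + 4)*4)/5 = ⅘ + ((((R + W) + (R + W)) + 4)*4)/5 = ⅘ + (((2*R + 2*W) + 4)*4)/5 = ⅘ + ((4 + 2*R + 2*W)*4)/5 = ⅘ + (16 + 8*R + 8*W)/5 = ⅘ + (16/5 + 8*R/5 + 8*W/5) = 4 + 8*R/5 + 8*W/5)
r(7, 10) + o(-9, 12)*(-36) = (½)*(7 + 7)/7 + (4 + (8/5)*(-9) + (8/5)*12)*(-36) = (½)*(⅐)*14 + (4 - 72/5 + 96/5)*(-36) = 1 + (44/5)*(-36) = 1 - 1584/5 = -1579/5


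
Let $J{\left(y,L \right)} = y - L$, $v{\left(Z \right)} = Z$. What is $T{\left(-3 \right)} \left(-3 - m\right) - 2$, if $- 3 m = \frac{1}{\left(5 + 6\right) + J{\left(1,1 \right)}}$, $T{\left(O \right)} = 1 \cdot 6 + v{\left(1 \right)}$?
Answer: $- \frac{752}{33} \approx -22.788$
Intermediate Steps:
$T{\left(O \right)} = 7$ ($T{\left(O \right)} = 1 \cdot 6 + 1 = 6 + 1 = 7$)
$m = - \frac{1}{33}$ ($m = - \frac{1}{3 \left(\left(5 + 6\right) + \left(1 - 1\right)\right)} = - \frac{1}{3 \left(11 + \left(1 - 1\right)\right)} = - \frac{1}{3 \left(11 + 0\right)} = - \frac{1}{3 \cdot 11} = \left(- \frac{1}{3}\right) \frac{1}{11} = - \frac{1}{33} \approx -0.030303$)
$T{\left(-3 \right)} \left(-3 - m\right) - 2 = 7 \left(-3 - - \frac{1}{33}\right) - 2 = 7 \left(-3 + \frac{1}{33}\right) - 2 = 7 \left(- \frac{98}{33}\right) - 2 = - \frac{686}{33} - 2 = - \frac{752}{33}$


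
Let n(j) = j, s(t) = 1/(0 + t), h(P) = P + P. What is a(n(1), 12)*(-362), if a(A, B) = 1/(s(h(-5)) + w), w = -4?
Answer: 3620/41 ≈ 88.293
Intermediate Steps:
h(P) = 2*P
s(t) = 1/t
a(A, B) = -10/41 (a(A, B) = 1/(1/(2*(-5)) - 4) = 1/(1/(-10) - 4) = 1/(-⅒ - 4) = 1/(-41/10) = -10/41)
a(n(1), 12)*(-362) = -10/41*(-362) = 3620/41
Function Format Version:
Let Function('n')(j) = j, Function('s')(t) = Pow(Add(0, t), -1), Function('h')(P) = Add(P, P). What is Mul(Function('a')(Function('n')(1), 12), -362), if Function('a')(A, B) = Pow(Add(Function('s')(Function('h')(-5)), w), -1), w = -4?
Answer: Rational(3620, 41) ≈ 88.293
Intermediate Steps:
Function('h')(P) = Mul(2, P)
Function('s')(t) = Pow(t, -1)
Function('a')(A, B) = Rational(-10, 41) (Function('a')(A, B) = Pow(Add(Pow(Mul(2, -5), -1), -4), -1) = Pow(Add(Pow(-10, -1), -4), -1) = Pow(Add(Rational(-1, 10), -4), -1) = Pow(Rational(-41, 10), -1) = Rational(-10, 41))
Mul(Function('a')(Function('n')(1), 12), -362) = Mul(Rational(-10, 41), -362) = Rational(3620, 41)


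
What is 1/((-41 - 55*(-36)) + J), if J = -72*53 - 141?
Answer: -1/2018 ≈ -0.00049554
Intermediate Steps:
J = -3957 (J = -3816 - 141 = -3957)
1/((-41 - 55*(-36)) + J) = 1/((-41 - 55*(-36)) - 3957) = 1/((-41 + 1980) - 3957) = 1/(1939 - 3957) = 1/(-2018) = -1/2018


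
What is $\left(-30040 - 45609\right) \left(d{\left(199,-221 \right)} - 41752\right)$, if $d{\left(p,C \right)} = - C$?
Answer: $3141778619$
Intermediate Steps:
$\left(-30040 - 45609\right) \left(d{\left(199,-221 \right)} - 41752\right) = \left(-30040 - 45609\right) \left(\left(-1\right) \left(-221\right) - 41752\right) = - 75649 \left(221 - 41752\right) = \left(-75649\right) \left(-41531\right) = 3141778619$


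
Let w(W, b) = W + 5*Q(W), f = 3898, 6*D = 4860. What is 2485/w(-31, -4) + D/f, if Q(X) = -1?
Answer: -4828685/70164 ≈ -68.820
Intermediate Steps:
D = 810 (D = (1/6)*4860 = 810)
w(W, b) = -5 + W (w(W, b) = W + 5*(-1) = W - 5 = -5 + W)
2485/w(-31, -4) + D/f = 2485/(-5 - 31) + 810/3898 = 2485/(-36) + 810*(1/3898) = 2485*(-1/36) + 405/1949 = -2485/36 + 405/1949 = -4828685/70164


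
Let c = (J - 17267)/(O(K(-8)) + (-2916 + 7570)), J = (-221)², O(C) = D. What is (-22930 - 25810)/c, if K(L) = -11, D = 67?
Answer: -115050770/15787 ≈ -7287.7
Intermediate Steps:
O(C) = 67
J = 48841
c = 31574/4721 (c = (48841 - 17267)/(67 + (-2916 + 7570)) = 31574/(67 + 4654) = 31574/4721 ≈ 6.6880)
(-22930 - 25810)/c = (-22930 - 25810)/(31574/4721) = -48740*4721/31574 = -115050770/15787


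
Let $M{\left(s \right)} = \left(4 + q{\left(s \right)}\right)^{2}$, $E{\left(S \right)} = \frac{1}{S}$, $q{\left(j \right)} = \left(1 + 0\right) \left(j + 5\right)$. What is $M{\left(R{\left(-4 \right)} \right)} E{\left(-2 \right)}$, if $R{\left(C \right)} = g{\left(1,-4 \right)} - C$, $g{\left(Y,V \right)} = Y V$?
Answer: $- \frac{81}{2} \approx -40.5$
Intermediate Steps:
$g{\left(Y,V \right)} = V Y$
$q{\left(j \right)} = 5 + j$ ($q{\left(j \right)} = 1 \left(5 + j\right) = 5 + j$)
$R{\left(C \right)} = -4 - C$ ($R{\left(C \right)} = \left(-4\right) 1 - C = -4 - C$)
$M{\left(s \right)} = \left(9 + s\right)^{2}$ ($M{\left(s \right)} = \left(4 + \left(5 + s\right)\right)^{2} = \left(9 + s\right)^{2}$)
$M{\left(R{\left(-4 \right)} \right)} E{\left(-2 \right)} = \frac{\left(9 - 0\right)^{2}}{-2} = \left(9 + \left(-4 + 4\right)\right)^{2} \left(- \frac{1}{2}\right) = \left(9 + 0\right)^{2} \left(- \frac{1}{2}\right) = 9^{2} \left(- \frac{1}{2}\right) = 81 \left(- \frac{1}{2}\right) = - \frac{81}{2}$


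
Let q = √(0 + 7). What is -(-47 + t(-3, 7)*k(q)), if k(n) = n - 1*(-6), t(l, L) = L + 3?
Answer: -13 - 10*√7 ≈ -39.458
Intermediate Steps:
q = √7 ≈ 2.6458
t(l, L) = 3 + L
k(n) = 6 + n (k(n) = n + 6 = 6 + n)
-(-47 + t(-3, 7)*k(q)) = -(-47 + (3 + 7)*(6 + √7)) = -(-47 + 10*(6 + √7)) = -(-47 + (60 + 10*√7)) = -(13 + 10*√7) = -13 - 10*√7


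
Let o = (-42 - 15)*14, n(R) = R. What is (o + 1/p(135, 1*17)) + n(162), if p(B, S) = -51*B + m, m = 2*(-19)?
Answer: -4403029/6923 ≈ -636.00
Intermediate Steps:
m = -38
p(B, S) = -38 - 51*B (p(B, S) = -51*B - 38 = -38 - 51*B)
o = -798 (o = -57*14 = -798)
(o + 1/p(135, 1*17)) + n(162) = (-798 + 1/(-38 - 51*135)) + 162 = (-798 + 1/(-38 - 6885)) + 162 = (-798 + 1/(-6923)) + 162 = (-798 - 1/6923) + 162 = -5524555/6923 + 162 = -4403029/6923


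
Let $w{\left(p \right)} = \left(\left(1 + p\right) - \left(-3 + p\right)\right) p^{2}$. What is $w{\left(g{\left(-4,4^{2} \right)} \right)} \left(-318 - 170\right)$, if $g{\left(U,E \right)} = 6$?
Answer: $-70272$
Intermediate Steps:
$w{\left(p \right)} = 4 p^{2}$
$w{\left(g{\left(-4,4^{2} \right)} \right)} \left(-318 - 170\right) = 4 \cdot 6^{2} \left(-318 - 170\right) = 4 \cdot 36 \left(-318 - 170\right) = 144 \left(-488\right) = -70272$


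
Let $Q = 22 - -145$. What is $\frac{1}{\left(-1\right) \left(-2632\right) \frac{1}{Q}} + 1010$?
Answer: $\frac{2658487}{2632} \approx 1010.1$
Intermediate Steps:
$Q = 167$ ($Q = 22 + 145 = 167$)
$\frac{1}{\left(-1\right) \left(-2632\right) \frac{1}{Q}} + 1010 = \frac{1}{\left(-1\right) \left(-2632\right) \frac{1}{167}} + 1010 = \frac{1}{2632 \cdot \frac{1}{167}} + 1010 = \frac{1}{\frac{2632}{167}} + 1010 = \frac{167}{2632} + 1010 = \frac{2658487}{2632}$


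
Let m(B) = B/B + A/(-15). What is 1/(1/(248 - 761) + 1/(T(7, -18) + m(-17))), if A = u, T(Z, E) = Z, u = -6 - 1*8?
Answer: 68742/7561 ≈ 9.0917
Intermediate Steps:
u = -14 (u = -6 - 8 = -14)
A = -14
m(B) = 29/15 (m(B) = B/B - 14/(-15) = 1 - 14*(-1/15) = 1 + 14/15 = 29/15)
1/(1/(248 - 761) + 1/(T(7, -18) + m(-17))) = 1/(1/(248 - 761) + 1/(7 + 29/15)) = 1/(1/(-513) + 1/(134/15)) = 1/(-1/513 + 15/134) = 1/(7561/68742) = 68742/7561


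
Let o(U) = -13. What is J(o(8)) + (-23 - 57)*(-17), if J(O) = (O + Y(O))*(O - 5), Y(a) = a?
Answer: 1828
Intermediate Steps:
J(O) = 2*O*(-5 + O) (J(O) = (O + O)*(O - 5) = (2*O)*(-5 + O) = 2*O*(-5 + O))
J(o(8)) + (-23 - 57)*(-17) = 2*(-13)*(-5 - 13) + (-23 - 57)*(-17) = 2*(-13)*(-18) - 80*(-17) = 468 + 1360 = 1828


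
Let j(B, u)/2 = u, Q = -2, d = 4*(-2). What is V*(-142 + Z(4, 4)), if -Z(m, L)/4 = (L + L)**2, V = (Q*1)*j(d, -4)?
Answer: -6368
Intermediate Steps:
d = -8
j(B, u) = 2*u
V = 16 (V = (-2*1)*(2*(-4)) = -2*(-8) = 16)
Z(m, L) = -16*L**2 (Z(m, L) = -4*(L + L)**2 = -4*4*L**2 = -16*L**2)
V*(-142 + Z(4, 4)) = 16*(-142 - 16*4**2) = 16*(-142 - 16*16) = 16*(-142 - 256) = 16*(-398) = -6368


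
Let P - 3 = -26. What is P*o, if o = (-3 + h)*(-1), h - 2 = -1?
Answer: -46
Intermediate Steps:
P = -23 (P = 3 - 26 = -23)
h = 1 (h = 2 - 1 = 1)
o = 2 (o = (-3 + 1)*(-1) = -2*(-1) = 2)
P*o = -23*2 = -46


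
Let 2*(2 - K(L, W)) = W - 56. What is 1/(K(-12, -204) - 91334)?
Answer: -1/91202 ≈ -1.0965e-5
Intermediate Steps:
K(L, W) = 30 - W/2 (K(L, W) = 2 - (W - 56)/2 = 2 - (-56 + W)/2 = 2 + (28 - W/2) = 30 - W/2)
1/(K(-12, -204) - 91334) = 1/((30 - ½*(-204)) - 91334) = 1/((30 + 102) - 91334) = 1/(132 - 91334) = 1/(-91202) = -1/91202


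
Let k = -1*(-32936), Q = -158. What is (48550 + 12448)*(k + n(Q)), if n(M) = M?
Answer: 1999392444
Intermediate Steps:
k = 32936
(48550 + 12448)*(k + n(Q)) = (48550 + 12448)*(32936 - 158) = 60998*32778 = 1999392444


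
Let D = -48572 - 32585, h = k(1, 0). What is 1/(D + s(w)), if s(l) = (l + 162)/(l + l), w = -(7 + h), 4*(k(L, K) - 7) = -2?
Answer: -2/162325 ≈ -1.2321e-5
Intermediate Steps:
k(L, K) = 13/2 (k(L, K) = 7 + (¼)*(-2) = 7 - ½ = 13/2)
h = 13/2 ≈ 6.5000
D = -81157
w = -27/2 (w = -(7 + 13/2) = -1*27/2 = -27/2 ≈ -13.500)
s(l) = (162 + l)/(2*l) (s(l) = (162 + l)/((2*l)) = (162 + l)*(1/(2*l)) = (162 + l)/(2*l))
1/(D + s(w)) = 1/(-81157 + (162 - 27/2)/(2*(-27/2))) = 1/(-81157 + (½)*(-2/27)*(297/2)) = 1/(-81157 - 11/2) = 1/(-162325/2) = -2/162325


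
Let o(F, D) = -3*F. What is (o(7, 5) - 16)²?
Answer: 1369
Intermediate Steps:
(o(7, 5) - 16)² = (-3*7 - 16)² = (-21 - 16)² = (-37)² = 1369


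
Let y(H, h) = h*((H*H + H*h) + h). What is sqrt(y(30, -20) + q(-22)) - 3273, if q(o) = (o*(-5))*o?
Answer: -3273 + 2*I*sqrt(2005) ≈ -3273.0 + 89.554*I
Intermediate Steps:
q(o) = -5*o**2 (q(o) = (-5*o)*o = -5*o**2)
y(H, h) = h*(h + H**2 + H*h) (y(H, h) = h*((H**2 + H*h) + h) = h*(h + H**2 + H*h))
sqrt(y(30, -20) + q(-22)) - 3273 = sqrt(-20*(-20 + 30**2 + 30*(-20)) - 5*(-22)**2) - 3273 = sqrt(-20*(-20 + 900 - 600) - 5*484) - 3273 = sqrt(-20*280 - 2420) - 3273 = sqrt(-5600 - 2420) - 3273 = sqrt(-8020) - 3273 = 2*I*sqrt(2005) - 3273 = -3273 + 2*I*sqrt(2005)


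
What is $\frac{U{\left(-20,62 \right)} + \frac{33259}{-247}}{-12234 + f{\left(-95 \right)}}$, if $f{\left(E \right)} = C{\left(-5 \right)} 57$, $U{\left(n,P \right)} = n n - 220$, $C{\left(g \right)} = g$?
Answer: $- \frac{11201}{3092193} \approx -0.0036223$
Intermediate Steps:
$U{\left(n,P \right)} = -220 + n^{2}$ ($U{\left(n,P \right)} = n^{2} - 220 = -220 + n^{2}$)
$f{\left(E \right)} = -285$ ($f{\left(E \right)} = \left(-5\right) 57 = -285$)
$\frac{U{\left(-20,62 \right)} + \frac{33259}{-247}}{-12234 + f{\left(-95 \right)}} = \frac{\left(-220 + \left(-20\right)^{2}\right) + \frac{33259}{-247}}{-12234 - 285} = \frac{\left(-220 + 400\right) + 33259 \left(- \frac{1}{247}\right)}{-12519} = \left(180 - \frac{33259}{247}\right) \left(- \frac{1}{12519}\right) = \frac{11201}{247} \left(- \frac{1}{12519}\right) = - \frac{11201}{3092193}$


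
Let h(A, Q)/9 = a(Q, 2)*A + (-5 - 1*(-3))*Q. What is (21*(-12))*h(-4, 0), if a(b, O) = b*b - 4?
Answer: -36288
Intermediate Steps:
a(b, O) = -4 + b² (a(b, O) = b² - 4 = -4 + b²)
h(A, Q) = -18*Q + 9*A*(-4 + Q²) (h(A, Q) = 9*((-4 + Q²)*A + (-5 - 1*(-3))*Q) = 9*(A*(-4 + Q²) + (-5 + 3)*Q) = 9*(A*(-4 + Q²) - 2*Q) = 9*(-2*Q + A*(-4 + Q²)) = -18*Q + 9*A*(-4 + Q²))
(21*(-12))*h(-4, 0) = (21*(-12))*(-18*0 + 9*(-4)*(-4 + 0²)) = -252*(0 + 9*(-4)*(-4 + 0)) = -252*(0 + 9*(-4)*(-4)) = -252*(0 + 144) = -252*144 = -36288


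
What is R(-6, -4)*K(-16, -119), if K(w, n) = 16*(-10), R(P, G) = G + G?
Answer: 1280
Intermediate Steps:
R(P, G) = 2*G
K(w, n) = -160
R(-6, -4)*K(-16, -119) = (2*(-4))*(-160) = -8*(-160) = 1280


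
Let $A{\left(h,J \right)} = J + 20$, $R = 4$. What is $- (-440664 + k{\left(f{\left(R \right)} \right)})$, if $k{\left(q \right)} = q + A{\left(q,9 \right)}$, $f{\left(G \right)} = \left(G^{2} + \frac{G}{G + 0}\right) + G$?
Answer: $440614$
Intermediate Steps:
$f{\left(G \right)} = 1 + G + G^{2}$ ($f{\left(G \right)} = \left(G^{2} + \frac{G}{G}\right) + G = \left(G^{2} + 1\right) + G = \left(1 + G^{2}\right) + G = 1 + G + G^{2}$)
$A{\left(h,J \right)} = 20 + J$
$k{\left(q \right)} = 29 + q$ ($k{\left(q \right)} = q + \left(20 + 9\right) = q + 29 = 29 + q$)
$- (-440664 + k{\left(f{\left(R \right)} \right)}) = - (-440664 + \left(29 + \left(1 + 4 + 4^{2}\right)\right)) = - (-440664 + \left(29 + \left(1 + 4 + 16\right)\right)) = - (-440664 + \left(29 + 21\right)) = - (-440664 + 50) = \left(-1\right) \left(-440614\right) = 440614$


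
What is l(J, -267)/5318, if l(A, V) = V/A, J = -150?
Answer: 89/265900 ≈ 0.00033471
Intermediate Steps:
l(J, -267)/5318 = -267/(-150)/5318 = -267*(-1/150)*(1/5318) = (89/50)*(1/5318) = 89/265900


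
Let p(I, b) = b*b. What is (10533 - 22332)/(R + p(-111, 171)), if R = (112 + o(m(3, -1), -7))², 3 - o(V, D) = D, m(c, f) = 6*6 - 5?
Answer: -11799/44125 ≈ -0.26740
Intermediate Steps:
m(c, f) = 31 (m(c, f) = 36 - 5 = 31)
p(I, b) = b²
o(V, D) = 3 - D
R = 14884 (R = (112 + (3 - 1*(-7)))² = (112 + (3 + 7))² = (112 + 10)² = 122² = 14884)
(10533 - 22332)/(R + p(-111, 171)) = (10533 - 22332)/(14884 + 171²) = -11799/(14884 + 29241) = -11799/44125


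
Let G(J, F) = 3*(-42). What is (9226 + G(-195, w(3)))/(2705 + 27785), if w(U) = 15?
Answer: 910/3049 ≈ 0.29846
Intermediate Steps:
G(J, F) = -126
(9226 + G(-195, w(3)))/(2705 + 27785) = (9226 - 126)/(2705 + 27785) = 9100/30490 = 9100*(1/30490) = 910/3049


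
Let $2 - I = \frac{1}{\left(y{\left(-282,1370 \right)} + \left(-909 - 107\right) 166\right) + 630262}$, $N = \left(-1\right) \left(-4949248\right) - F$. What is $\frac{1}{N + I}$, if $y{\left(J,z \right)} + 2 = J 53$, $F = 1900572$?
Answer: $\frac{446658}{1361716418123} \approx 3.2801 \cdot 10^{-7}$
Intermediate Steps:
$y{\left(J,z \right)} = -2 + 53 J$ ($y{\left(J,z \right)} = -2 + J 53 = -2 + 53 J$)
$N = 3048676$ ($N = \left(-1\right) \left(-4949248\right) - 1900572 = 4949248 - 1900572 = 3048676$)
$I = \frac{893315}{446658}$ ($I = 2 - \frac{1}{\left(\left(-2 + 53 \left(-282\right)\right) + \left(-909 - 107\right) 166\right) + 630262} = 2 - \frac{1}{\left(\left(-2 - 14946\right) - 168656\right) + 630262} = 2 - \frac{1}{\left(-14948 - 168656\right) + 630262} = 2 - \frac{1}{-183604 + 630262} = 2 - \frac{1}{446658} = \frac{893315}{446658} \approx 2.0$)
$\frac{1}{N + I} = \frac{1}{3048676 + \frac{893315}{446658}} = \frac{1}{\frac{1361716418123}{446658}} = \frac{446658}{1361716418123}$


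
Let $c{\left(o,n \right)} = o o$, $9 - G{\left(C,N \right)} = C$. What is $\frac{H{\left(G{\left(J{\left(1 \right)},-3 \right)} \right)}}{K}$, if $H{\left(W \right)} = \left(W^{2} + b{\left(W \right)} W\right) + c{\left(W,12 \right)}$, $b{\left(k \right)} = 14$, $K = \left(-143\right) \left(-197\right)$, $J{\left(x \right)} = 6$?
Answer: $\frac{60}{28171} \approx 0.0021298$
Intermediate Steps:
$G{\left(C,N \right)} = 9 - C$
$K = 28171$
$c{\left(o,n \right)} = o^{2}$
$H{\left(W \right)} = 2 W^{2} + 14 W$ ($H{\left(W \right)} = \left(W^{2} + 14 W\right) + W^{2} = 2 W^{2} + 14 W$)
$\frac{H{\left(G{\left(J{\left(1 \right)},-3 \right)} \right)}}{K} = \frac{2 \left(9 - 6\right) \left(7 + \left(9 - 6\right)\right)}{28171} = 2 \left(9 - 6\right) \left(7 + \left(9 - 6\right)\right) \frac{1}{28171} = 2 \cdot 3 \left(7 + 3\right) \frac{1}{28171} = 2 \cdot 3 \cdot 10 \cdot \frac{1}{28171} = 60 \cdot \frac{1}{28171} = \frac{60}{28171}$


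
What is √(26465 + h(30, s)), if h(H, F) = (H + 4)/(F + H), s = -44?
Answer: 3*√144074/7 ≈ 162.67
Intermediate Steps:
h(H, F) = (4 + H)/(F + H)
√(26465 + h(30, s)) = √(26465 + (4 + 30)/(-44 + 30)) = √(26465 + 34/(-14)) = √(26465 - 1/14*34) = √(26465 - 17/7) = √(185238/7) = 3*√144074/7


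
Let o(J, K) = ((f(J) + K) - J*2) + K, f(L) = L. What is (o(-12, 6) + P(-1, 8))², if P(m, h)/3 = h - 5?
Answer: 1089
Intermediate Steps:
P(m, h) = -15 + 3*h (P(m, h) = 3*(h - 5) = 3*(-5 + h) = -15 + 3*h)
o(J, K) = -J + 2*K (o(J, K) = ((J + K) - J*2) + K = ((J + K) - 2*J) + K = (K - J) + K = -J + 2*K)
(o(-12, 6) + P(-1, 8))² = ((-1*(-12) + 2*6) + (-15 + 3*8))² = ((12 + 12) + (-15 + 24))² = (24 + 9)² = 33² = 1089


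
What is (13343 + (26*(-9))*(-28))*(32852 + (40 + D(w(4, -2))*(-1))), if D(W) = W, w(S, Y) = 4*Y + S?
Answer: 654465920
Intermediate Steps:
w(S, Y) = S + 4*Y
(13343 + (26*(-9))*(-28))*(32852 + (40 + D(w(4, -2))*(-1))) = (13343 + (26*(-9))*(-28))*(32852 + (40 + (4 + 4*(-2))*(-1))) = (13343 - 234*(-28))*(32852 + (40 + (4 - 8)*(-1))) = (13343 + 6552)*(32852 + (40 - 4*(-1))) = 19895*(32852 + (40 + 4)) = 19895*(32852 + 44) = 19895*32896 = 654465920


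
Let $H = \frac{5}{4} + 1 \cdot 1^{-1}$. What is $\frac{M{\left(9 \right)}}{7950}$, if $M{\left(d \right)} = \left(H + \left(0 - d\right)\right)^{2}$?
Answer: $\frac{243}{42400} \approx 0.0057311$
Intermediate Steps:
$H = \frac{9}{4}$ ($H = 5 \cdot \frac{1}{4} + 1 \cdot 1 = \frac{5}{4} + 1 = \frac{9}{4} \approx 2.25$)
$M{\left(d \right)} = \left(\frac{9}{4} - d\right)^{2}$ ($M{\left(d \right)} = \left(\frac{9}{4} + \left(0 - d\right)\right)^{2} = \left(\frac{9}{4} - d\right)^{2}$)
$\frac{M{\left(9 \right)}}{7950} = \frac{\frac{1}{16} \left(-9 + 4 \cdot 9\right)^{2}}{7950} = \frac{\left(-9 + 36\right)^{2}}{16} \cdot \frac{1}{7950} = \frac{27^{2}}{16} \cdot \frac{1}{7950} = \frac{1}{16} \cdot 729 \cdot \frac{1}{7950} = \frac{729}{16} \cdot \frac{1}{7950} = \frac{243}{42400}$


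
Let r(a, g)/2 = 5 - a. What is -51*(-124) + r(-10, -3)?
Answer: 6354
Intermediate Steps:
r(a, g) = 10 - 2*a (r(a, g) = 2*(5 - a) = 10 - 2*a)
-51*(-124) + r(-10, -3) = -51*(-124) + (10 - 2*(-10)) = 6324 + (10 + 20) = 6324 + 30 = 6354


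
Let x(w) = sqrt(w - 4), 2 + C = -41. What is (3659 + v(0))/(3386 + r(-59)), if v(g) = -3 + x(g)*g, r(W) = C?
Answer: 3656/3343 ≈ 1.0936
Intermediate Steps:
C = -43 (C = -2 - 41 = -43)
r(W) = -43
x(w) = sqrt(-4 + w)
v(g) = -3 + g*sqrt(-4 + g) (v(g) = -3 + sqrt(-4 + g)*g = -3 + g*sqrt(-4 + g))
(3659 + v(0))/(3386 + r(-59)) = (3659 + (-3 + 0*sqrt(-4 + 0)))/(3386 - 43) = (3659 + (-3 + 0*sqrt(-4)))/3343 = (3659 + (-3 + 0*(2*I)))*(1/3343) = (3659 + (-3 + 0))*(1/3343) = (3659 - 3)*(1/3343) = 3656*(1/3343) = 3656/3343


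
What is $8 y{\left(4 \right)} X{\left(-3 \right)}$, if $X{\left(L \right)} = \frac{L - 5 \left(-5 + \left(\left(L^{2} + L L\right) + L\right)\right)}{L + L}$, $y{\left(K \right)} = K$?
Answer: $\frac{848}{3} \approx 282.67$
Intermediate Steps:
$X{\left(L \right)} = \frac{25 - 10 L^{2} - 4 L}{2 L}$ ($X{\left(L \right)} = \frac{L - 5 \left(-5 + \left(\left(L^{2} + L^{2}\right) + L\right)\right)}{2 L} = \left(L - 5 \left(-5 + \left(2 L^{2} + L\right)\right)\right) \frac{1}{2 L} = \left(L - 5 \left(-5 + \left(L + 2 L^{2}\right)\right)\right) \frac{1}{2 L} = \left(L - 5 \left(-5 + L + 2 L^{2}\right)\right) \frac{1}{2 L} = \left(L - \left(-25 + 5 L + 10 L^{2}\right)\right) \frac{1}{2 L} = \left(25 - 10 L^{2} - 4 L\right) \frac{1}{2 L} = \frac{25 - 10 L^{2} - 4 L}{2 L}$)
$8 y{\left(4 \right)} X{\left(-3 \right)} = 8 \cdot 4 \left(-2 - -15 + \frac{25}{2 \left(-3\right)}\right) = 32 \left(-2 + 15 + \frac{25}{2} \left(- \frac{1}{3}\right)\right) = 32 \left(-2 + 15 - \frac{25}{6}\right) = 32 \cdot \frac{53}{6} = \frac{848}{3}$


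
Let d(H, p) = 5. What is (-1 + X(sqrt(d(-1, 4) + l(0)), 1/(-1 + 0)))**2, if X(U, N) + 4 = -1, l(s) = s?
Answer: 36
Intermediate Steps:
X(U, N) = -5 (X(U, N) = -4 - 1 = -5)
(-1 + X(sqrt(d(-1, 4) + l(0)), 1/(-1 + 0)))**2 = (-1 - 5)**2 = (-6)**2 = 36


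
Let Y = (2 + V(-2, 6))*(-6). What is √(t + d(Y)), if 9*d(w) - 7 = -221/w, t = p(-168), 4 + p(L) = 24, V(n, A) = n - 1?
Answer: √5406/18 ≈ 4.0847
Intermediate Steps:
V(n, A) = -1 + n
p(L) = 20 (p(L) = -4 + 24 = 20)
t = 20
Y = 6 (Y = (2 + (-1 - 2))*(-6) = (2 - 3)*(-6) = -1*(-6) = 6)
d(w) = 7/9 - 221/(9*w) (d(w) = 7/9 + (-221/w)/9 = 7/9 - 221/(9*w))
√(t + d(Y)) = √(20 + (⅑)*(-221 + 7*6)/6) = √(20 + (⅑)*(⅙)*(-221 + 42)) = √(20 + (⅑)*(⅙)*(-179)) = √(20 - 179/54) = √(901/54) = √5406/18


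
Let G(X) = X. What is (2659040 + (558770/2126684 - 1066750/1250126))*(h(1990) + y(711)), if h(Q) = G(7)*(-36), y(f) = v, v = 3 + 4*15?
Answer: -47718336810994816815/94950820078 ≈ -5.0256e+8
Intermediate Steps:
v = 63 (v = 3 + 60 = 63)
y(f) = 63
h(Q) = -252 (h(Q) = 7*(-36) = -252)
(2659040 + (558770/2126684 - 1066750/1250126))*(h(1990) + y(711)) = (2659040 + (558770/2126684 - 1066750/1250126))*(-252 + 63) = (2659040 + (558770*(1/2126684) - 1066750*1/1250126))*(-189) = (2659040 + (279385/1063342 - 533375/625063))*(-189) = (2659040 - 392526812995/664655740546)*(-189) = (1767345807814622845/664655740546)*(-189) = -47718336810994816815/94950820078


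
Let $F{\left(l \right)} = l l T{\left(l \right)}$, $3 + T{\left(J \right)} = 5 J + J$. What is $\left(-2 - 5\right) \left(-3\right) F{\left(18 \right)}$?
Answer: $714420$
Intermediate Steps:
$T{\left(J \right)} = -3 + 6 J$ ($T{\left(J \right)} = -3 + \left(5 J + J\right) = -3 + 6 J$)
$F{\left(l \right)} = l^{2} \left(-3 + 6 l\right)$ ($F{\left(l \right)} = l l \left(-3 + 6 l\right) = l^{2} \left(-3 + 6 l\right)$)
$\left(-2 - 5\right) \left(-3\right) F{\left(18 \right)} = \left(-2 - 5\right) \left(-3\right) 18^{2} \left(-3 + 6 \cdot 18\right) = \left(-7\right) \left(-3\right) 324 \left(-3 + 108\right) = 21 \cdot 324 \cdot 105 = 21 \cdot 34020 = 714420$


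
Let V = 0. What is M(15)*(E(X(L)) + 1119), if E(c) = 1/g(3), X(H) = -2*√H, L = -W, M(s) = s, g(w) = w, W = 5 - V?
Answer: 16790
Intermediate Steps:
W = 5 (W = 5 - 1*0 = 5 + 0 = 5)
L = -5 (L = -1*5 = -5)
E(c) = ⅓ (E(c) = 1/3 = ⅓)
M(15)*(E(X(L)) + 1119) = 15*(⅓ + 1119) = 15*(3358/3) = 16790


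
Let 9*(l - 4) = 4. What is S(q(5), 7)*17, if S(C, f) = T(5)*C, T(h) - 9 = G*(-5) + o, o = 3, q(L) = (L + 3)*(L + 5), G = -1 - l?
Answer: 480080/9 ≈ 53342.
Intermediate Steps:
l = 40/9 (l = 4 + (⅑)*4 = 4 + 4/9 = 40/9 ≈ 4.4444)
G = -49/9 (G = -1 - 1*40/9 = -1 - 40/9 = -49/9 ≈ -5.4444)
q(L) = (3 + L)*(5 + L)
T(h) = 353/9 (T(h) = 9 + (-49/9*(-5) + 3) = 9 + (245/9 + 3) = 9 + 272/9 = 353/9)
S(C, f) = 353*C/9
S(q(5), 7)*17 = (353*(15 + 5² + 8*5)/9)*17 = (353*(15 + 25 + 40)/9)*17 = ((353/9)*80)*17 = (28240/9)*17 = 480080/9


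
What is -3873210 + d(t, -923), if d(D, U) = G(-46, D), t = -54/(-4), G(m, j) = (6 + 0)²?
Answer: -3873174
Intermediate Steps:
G(m, j) = 36 (G(m, j) = 6² = 36)
t = 27/2 (t = -54*(-¼) = 27/2 ≈ 13.500)
d(D, U) = 36
-3873210 + d(t, -923) = -3873210 + 36 = -3873174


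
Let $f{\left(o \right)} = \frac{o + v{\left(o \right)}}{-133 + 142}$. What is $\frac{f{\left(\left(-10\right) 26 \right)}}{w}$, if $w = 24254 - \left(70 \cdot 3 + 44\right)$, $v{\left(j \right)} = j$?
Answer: $- \frac{13}{5400} \approx -0.0024074$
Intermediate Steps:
$f{\left(o \right)} = \frac{2 o}{9}$ ($f{\left(o \right)} = \frac{o + o}{-133 + 142} = \frac{2 o}{9}$)
$w = 24000$ ($w = 24254 - \left(210 + 44\right) = 24254 - 254 = 24000$)
$\frac{f{\left(\left(-10\right) 26 \right)}}{w} = \frac{\frac{2}{9} \left(\left(-10\right) 26\right)}{24000} = \frac{2}{9} \left(-260\right) \frac{1}{24000} = \left(- \frac{520}{9}\right) \frac{1}{24000} = - \frac{13}{5400}$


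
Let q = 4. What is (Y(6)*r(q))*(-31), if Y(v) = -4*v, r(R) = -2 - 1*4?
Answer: -4464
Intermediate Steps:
r(R) = -6 (r(R) = -2 - 4 = -6)
(Y(6)*r(q))*(-31) = (-4*6*(-6))*(-31) = -24*(-6)*(-31) = 144*(-31) = -4464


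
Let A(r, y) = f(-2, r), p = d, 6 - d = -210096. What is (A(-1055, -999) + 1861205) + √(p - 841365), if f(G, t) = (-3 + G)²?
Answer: 1861230 + I*√631263 ≈ 1.8612e+6 + 794.52*I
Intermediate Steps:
d = 210102 (d = 6 - 1*(-210096) = 6 + 210096 = 210102)
p = 210102
A(r, y) = 25 (A(r, y) = (-3 - 2)² = (-5)² = 25)
(A(-1055, -999) + 1861205) + √(p - 841365) = (25 + 1861205) + √(210102 - 841365) = 1861230 + √(-631263) = 1861230 + I*√631263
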